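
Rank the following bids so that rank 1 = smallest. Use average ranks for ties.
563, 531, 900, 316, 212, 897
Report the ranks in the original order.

4, 3, 6, 2, 1, 5

Sorted (ascending): 212, 316, 531, 563, 897, 900
No ties — each value takes its position as its rank.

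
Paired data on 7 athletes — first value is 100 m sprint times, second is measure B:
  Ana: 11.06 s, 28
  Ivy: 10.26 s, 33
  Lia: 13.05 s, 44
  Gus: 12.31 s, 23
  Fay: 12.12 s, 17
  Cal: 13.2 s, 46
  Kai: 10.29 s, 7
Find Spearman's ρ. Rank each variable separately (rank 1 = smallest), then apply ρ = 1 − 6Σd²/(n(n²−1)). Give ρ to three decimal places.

Ranks of variable 1: 3, 1, 6, 5, 4, 7, 2
Ranks of variable 2: 4, 5, 6, 3, 2, 7, 1
d = r₁ − r₂: -1, -4, 0, 2, 2, 0, 1
d²: 1, 16, 0, 4, 4, 0, 1; Σd² = 26
ρ = 1 − 6·26/(7·48) = 1 − 156/336 = 0.536

0.536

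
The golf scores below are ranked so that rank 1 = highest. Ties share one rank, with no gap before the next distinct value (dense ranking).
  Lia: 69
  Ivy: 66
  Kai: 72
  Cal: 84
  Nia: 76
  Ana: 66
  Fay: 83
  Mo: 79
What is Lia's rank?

6

Sorted (descending): 84, 83, 79, 76, 72, 69, 66, 66
The 2 values of 66 share dense rank 7.
Remaining distinct values take the next consecutive integers.
Lia has value 69 → rank 6.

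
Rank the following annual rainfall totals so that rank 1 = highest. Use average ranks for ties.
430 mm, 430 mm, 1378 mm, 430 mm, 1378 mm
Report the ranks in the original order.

Sorted (descending): 1378, 1378, 430, 430, 430
The 2 values of 1378 occupy positions 1–2 → average rank (1+2)/2 = 1.5.
The 3 values of 430 occupy positions 3–5 → average rank 4.

4, 4, 1.5, 4, 1.5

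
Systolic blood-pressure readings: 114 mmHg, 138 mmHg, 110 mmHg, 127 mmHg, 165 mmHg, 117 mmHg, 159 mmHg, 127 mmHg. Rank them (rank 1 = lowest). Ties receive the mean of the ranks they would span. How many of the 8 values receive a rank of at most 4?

3

Sorted (ascending): 110, 114, 117, 127, 127, 138, 159, 165
The 2 values of 127 occupy positions 4–5 → average rank (4+5)/2 = 4.5.
Ranks ≤ 4: {1, 2, 3} → 3 values.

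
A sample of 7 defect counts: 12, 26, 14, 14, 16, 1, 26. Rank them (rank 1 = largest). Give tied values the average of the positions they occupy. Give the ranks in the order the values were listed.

Sorted (descending): 26, 26, 16, 14, 14, 12, 1
The 2 values of 26 occupy positions 1–2 → average rank (1+2)/2 = 1.5.
The 2 values of 14 occupy positions 4–5 → average rank (4+5)/2 = 4.5.

6, 1.5, 4.5, 4.5, 3, 7, 1.5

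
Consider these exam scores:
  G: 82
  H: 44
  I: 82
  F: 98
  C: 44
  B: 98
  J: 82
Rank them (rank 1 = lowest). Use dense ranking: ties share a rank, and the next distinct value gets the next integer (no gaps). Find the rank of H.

1

Sorted (ascending): 44, 44, 82, 82, 82, 98, 98
The 2 values of 44 share dense rank 1.
The 3 values of 82 share dense rank 2.
The 2 values of 98 share dense rank 3.
H has value 44 → rank 1.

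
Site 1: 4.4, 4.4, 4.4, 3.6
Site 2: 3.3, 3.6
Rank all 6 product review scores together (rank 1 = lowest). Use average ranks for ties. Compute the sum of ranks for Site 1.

Sorted (ascending): 3.3, 3.6, 3.6, 4.4, 4.4, 4.4
The 2 values of 3.6 occupy positions 2–3 → average rank (2+3)/2 = 2.5.
The 3 values of 4.4 occupy positions 4–6 → average rank 5.
Site 1 values → pooled ranks: 4.4→5, 4.4→5, 4.4→5, 3.6→2.5
Rank sum = 5 + 5 + 5 + 2.5 = 17.5

17.5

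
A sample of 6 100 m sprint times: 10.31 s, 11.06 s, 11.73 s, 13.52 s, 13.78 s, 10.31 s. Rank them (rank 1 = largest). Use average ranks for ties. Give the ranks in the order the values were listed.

5.5, 4, 3, 2, 1, 5.5

Sorted (descending): 13.78, 13.52, 11.73, 11.06, 10.31, 10.31
The 2 values of 10.31 occupy positions 5–6 → average rank (5+6)/2 = 5.5.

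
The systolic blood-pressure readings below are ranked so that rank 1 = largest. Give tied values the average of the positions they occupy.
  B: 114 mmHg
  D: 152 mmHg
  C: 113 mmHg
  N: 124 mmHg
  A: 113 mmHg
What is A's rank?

4.5

Sorted (descending): 152, 124, 114, 113, 113
The 2 values of 113 occupy positions 4–5 → average rank (4+5)/2 = 4.5.
A has value 113 mmHg → rank 4.5.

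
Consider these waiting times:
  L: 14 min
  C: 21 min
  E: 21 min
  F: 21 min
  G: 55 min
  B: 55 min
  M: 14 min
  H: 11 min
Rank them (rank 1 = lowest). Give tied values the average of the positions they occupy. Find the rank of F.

5

Sorted (ascending): 11, 14, 14, 21, 21, 21, 55, 55
The 2 values of 14 occupy positions 2–3 → average rank (2+3)/2 = 2.5.
The 3 values of 21 occupy positions 4–6 → average rank 5.
The 2 values of 55 occupy positions 7–8 → average rank (7+8)/2 = 7.5.
F has value 21 min → rank 5.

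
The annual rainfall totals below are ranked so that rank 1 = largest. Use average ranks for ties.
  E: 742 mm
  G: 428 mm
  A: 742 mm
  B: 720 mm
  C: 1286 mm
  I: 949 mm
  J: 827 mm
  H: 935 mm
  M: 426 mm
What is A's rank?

5.5

Sorted (descending): 1286, 949, 935, 827, 742, 742, 720, 428, 426
The 2 values of 742 occupy positions 5–6 → average rank (5+6)/2 = 5.5.
A has value 742 mm → rank 5.5.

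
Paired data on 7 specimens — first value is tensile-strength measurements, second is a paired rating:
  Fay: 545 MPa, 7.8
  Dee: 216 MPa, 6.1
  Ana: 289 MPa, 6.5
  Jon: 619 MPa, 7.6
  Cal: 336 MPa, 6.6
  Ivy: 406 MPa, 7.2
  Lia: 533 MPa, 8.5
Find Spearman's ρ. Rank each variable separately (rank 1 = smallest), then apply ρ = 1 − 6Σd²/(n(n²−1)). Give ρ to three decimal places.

Ranks of variable 1: 6, 1, 2, 7, 3, 4, 5
Ranks of variable 2: 6, 1, 2, 5, 3, 4, 7
d = r₁ − r₂: 0, 0, 0, 2, 0, 0, -2
d²: 0, 0, 0, 4, 0, 0, 4; Σd² = 8
ρ = 1 − 6·8/(7·48) = 1 − 48/336 = 0.857

0.857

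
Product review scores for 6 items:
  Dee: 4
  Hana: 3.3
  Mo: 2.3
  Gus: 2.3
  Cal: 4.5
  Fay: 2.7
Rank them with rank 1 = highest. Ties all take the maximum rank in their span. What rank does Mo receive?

6

Sorted (descending): 4.5, 4, 3.3, 2.7, 2.3, 2.3
The 2 values of 2.3 occupy positions 5–6 → each gets rank 6.
Mo has value 2.3 → rank 6.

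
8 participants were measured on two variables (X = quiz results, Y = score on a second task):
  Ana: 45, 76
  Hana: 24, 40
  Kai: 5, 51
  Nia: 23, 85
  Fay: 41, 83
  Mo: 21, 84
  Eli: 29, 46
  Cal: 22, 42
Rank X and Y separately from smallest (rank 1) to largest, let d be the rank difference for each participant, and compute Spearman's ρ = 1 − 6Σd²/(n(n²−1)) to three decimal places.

-0.024

Ranks of variable 1: 8, 5, 1, 4, 7, 2, 6, 3
Ranks of variable 2: 5, 1, 4, 8, 6, 7, 3, 2
d = r₁ − r₂: 3, 4, -3, -4, 1, -5, 3, 1
d²: 9, 16, 9, 16, 1, 25, 9, 1; Σd² = 86
ρ = 1 − 6·86/(8·63) = 1 − 516/504 = -0.024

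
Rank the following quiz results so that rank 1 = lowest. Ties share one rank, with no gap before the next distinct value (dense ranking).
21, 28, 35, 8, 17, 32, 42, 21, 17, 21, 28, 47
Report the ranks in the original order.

Sorted (ascending): 8, 17, 17, 21, 21, 21, 28, 28, 32, 35, 42, 47
The 2 values of 17 share dense rank 2.
The 3 values of 21 share dense rank 3.
The 2 values of 28 share dense rank 4.
Remaining distinct values take the next consecutive integers.

3, 4, 6, 1, 2, 5, 7, 3, 2, 3, 4, 8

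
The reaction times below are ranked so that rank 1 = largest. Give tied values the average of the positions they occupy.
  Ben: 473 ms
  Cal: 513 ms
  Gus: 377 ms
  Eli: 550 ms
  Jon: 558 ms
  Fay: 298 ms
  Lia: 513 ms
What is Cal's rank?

3.5

Sorted (descending): 558, 550, 513, 513, 473, 377, 298
The 2 values of 513 occupy positions 3–4 → average rank (3+4)/2 = 3.5.
Cal has value 513 ms → rank 3.5.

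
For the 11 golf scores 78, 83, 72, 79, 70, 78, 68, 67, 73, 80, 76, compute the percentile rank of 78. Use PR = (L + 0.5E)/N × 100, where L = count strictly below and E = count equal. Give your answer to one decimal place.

N = 11.
Strictly below 78: 6. Equal to 78: 2.
PR = (6 + 0.5·2)/11 × 100 = 63.6

63.6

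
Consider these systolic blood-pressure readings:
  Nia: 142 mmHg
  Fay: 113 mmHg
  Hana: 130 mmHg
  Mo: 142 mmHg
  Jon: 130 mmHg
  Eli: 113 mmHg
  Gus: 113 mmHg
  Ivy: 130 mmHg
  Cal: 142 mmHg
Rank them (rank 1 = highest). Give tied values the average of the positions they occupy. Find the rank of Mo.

Sorted (descending): 142, 142, 142, 130, 130, 130, 113, 113, 113
The 3 values of 142 occupy positions 1–3 → average rank 2.
The 3 values of 130 occupy positions 4–6 → average rank 5.
The 3 values of 113 occupy positions 7–9 → average rank 8.
Mo has value 142 mmHg → rank 2.

2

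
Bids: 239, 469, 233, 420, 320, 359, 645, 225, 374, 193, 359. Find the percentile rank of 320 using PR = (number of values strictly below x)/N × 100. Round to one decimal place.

36.4

N = 11.
Strictly below 320: 4. Equal to 320: 1.
PR = 4/11 × 100 = 36.4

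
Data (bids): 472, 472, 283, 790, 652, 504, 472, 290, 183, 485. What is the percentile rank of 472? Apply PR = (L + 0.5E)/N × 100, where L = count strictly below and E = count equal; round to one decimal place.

N = 10.
Strictly below 472: 3. Equal to 472: 3.
PR = (3 + 0.5·3)/10 × 100 = 45.0

45.0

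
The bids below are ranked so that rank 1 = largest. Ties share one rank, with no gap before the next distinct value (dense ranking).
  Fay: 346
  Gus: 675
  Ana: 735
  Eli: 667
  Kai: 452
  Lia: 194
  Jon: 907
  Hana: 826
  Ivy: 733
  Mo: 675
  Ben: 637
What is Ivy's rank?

4

Sorted (descending): 907, 826, 735, 733, 675, 675, 667, 637, 452, 346, 194
The 2 values of 675 share dense rank 5.
Remaining distinct values take the next consecutive integers.
Ivy has value 733 → rank 4.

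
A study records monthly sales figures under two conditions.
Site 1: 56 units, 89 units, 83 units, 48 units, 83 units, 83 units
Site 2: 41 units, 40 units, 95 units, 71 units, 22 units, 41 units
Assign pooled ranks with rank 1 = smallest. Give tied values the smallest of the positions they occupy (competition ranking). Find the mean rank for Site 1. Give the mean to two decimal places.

7.67

Sorted (ascending): 22, 40, 41, 41, 48, 56, 71, 83, 83, 83, 89, 95
The 2 values of 41 occupy positions 3–4 → each gets rank 3.
The 3 values of 83 occupy positions 8–10 → each gets rank 8.
Site 1 values → pooled ranks: 56→6, 89→11, 83→8, 48→5, 83→8, 83→8
Mean rank = (6 + 11 + 8 + 5 + 8 + 8) / 6 = 7.67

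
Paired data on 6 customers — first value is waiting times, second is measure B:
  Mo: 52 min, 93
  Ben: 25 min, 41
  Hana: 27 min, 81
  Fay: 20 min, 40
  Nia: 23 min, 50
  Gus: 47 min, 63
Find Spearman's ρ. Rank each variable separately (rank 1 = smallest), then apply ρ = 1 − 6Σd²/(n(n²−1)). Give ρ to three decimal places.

Ranks of variable 1: 6, 3, 4, 1, 2, 5
Ranks of variable 2: 6, 2, 5, 1, 3, 4
d = r₁ − r₂: 0, 1, -1, 0, -1, 1
d²: 0, 1, 1, 0, 1, 1; Σd² = 4
ρ = 1 − 6·4/(6·35) = 1 − 24/210 = 0.886

0.886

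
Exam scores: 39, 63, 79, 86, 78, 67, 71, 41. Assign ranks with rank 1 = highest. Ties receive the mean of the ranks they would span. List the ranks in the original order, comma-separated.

Sorted (descending): 86, 79, 78, 71, 67, 63, 41, 39
No ties — each value takes its position as its rank.

8, 6, 2, 1, 3, 5, 4, 7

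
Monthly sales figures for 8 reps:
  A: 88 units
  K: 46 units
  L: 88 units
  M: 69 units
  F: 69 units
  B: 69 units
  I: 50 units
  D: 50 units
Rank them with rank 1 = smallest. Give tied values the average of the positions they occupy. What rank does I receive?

2.5

Sorted (ascending): 46, 50, 50, 69, 69, 69, 88, 88
The 2 values of 50 occupy positions 2–3 → average rank (2+3)/2 = 2.5.
The 3 values of 69 occupy positions 4–6 → average rank 5.
The 2 values of 88 occupy positions 7–8 → average rank (7+8)/2 = 7.5.
I has value 50 units → rank 2.5.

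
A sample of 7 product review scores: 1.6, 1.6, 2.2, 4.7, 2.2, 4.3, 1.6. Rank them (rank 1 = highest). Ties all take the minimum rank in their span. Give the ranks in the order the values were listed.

5, 5, 3, 1, 3, 2, 5

Sorted (descending): 4.7, 4.3, 2.2, 2.2, 1.6, 1.6, 1.6
The 2 values of 2.2 occupy positions 3–4 → each gets rank 3.
The 3 values of 1.6 occupy positions 5–7 → each gets rank 5.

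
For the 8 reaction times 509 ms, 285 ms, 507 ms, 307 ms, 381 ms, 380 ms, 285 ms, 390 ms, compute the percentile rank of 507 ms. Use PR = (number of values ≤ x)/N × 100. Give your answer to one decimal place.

87.5

N = 8.
Strictly below 507: 6. Equal to 507: 1.
PR = 7/8 × 100 = 87.5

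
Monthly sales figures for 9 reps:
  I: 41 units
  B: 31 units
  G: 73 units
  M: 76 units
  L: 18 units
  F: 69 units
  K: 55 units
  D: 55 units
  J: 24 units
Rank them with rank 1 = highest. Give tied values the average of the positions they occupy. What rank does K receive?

4.5

Sorted (descending): 76, 73, 69, 55, 55, 41, 31, 24, 18
The 2 values of 55 occupy positions 4–5 → average rank (4+5)/2 = 4.5.
K has value 55 units → rank 4.5.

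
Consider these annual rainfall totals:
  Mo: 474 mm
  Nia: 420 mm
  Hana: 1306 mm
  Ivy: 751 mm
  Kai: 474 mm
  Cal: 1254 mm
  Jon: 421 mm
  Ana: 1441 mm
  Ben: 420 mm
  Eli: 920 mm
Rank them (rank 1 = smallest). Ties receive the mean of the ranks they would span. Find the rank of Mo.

4.5

Sorted (ascending): 420, 420, 421, 474, 474, 751, 920, 1254, 1306, 1441
The 2 values of 420 occupy positions 1–2 → average rank (1+2)/2 = 1.5.
The 2 values of 474 occupy positions 4–5 → average rank (4+5)/2 = 4.5.
Mo has value 474 mm → rank 4.5.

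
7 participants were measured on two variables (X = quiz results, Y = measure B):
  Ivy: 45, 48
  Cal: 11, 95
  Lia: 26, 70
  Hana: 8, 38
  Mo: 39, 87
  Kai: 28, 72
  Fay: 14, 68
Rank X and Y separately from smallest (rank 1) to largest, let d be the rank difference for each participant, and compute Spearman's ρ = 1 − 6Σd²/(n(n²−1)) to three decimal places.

0.107

Ranks of variable 1: 7, 2, 4, 1, 6, 5, 3
Ranks of variable 2: 2, 7, 4, 1, 6, 5, 3
d = r₁ − r₂: 5, -5, 0, 0, 0, 0, 0
d²: 25, 25, 0, 0, 0, 0, 0; Σd² = 50
ρ = 1 − 6·50/(7·48) = 1 − 300/336 = 0.107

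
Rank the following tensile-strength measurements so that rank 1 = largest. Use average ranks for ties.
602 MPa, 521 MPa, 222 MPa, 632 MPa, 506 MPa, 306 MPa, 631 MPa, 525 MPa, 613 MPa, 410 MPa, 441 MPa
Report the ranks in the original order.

4, 6, 11, 1, 7, 10, 2, 5, 3, 9, 8

Sorted (descending): 632, 631, 613, 602, 525, 521, 506, 441, 410, 306, 222
No ties — each value takes its position as its rank.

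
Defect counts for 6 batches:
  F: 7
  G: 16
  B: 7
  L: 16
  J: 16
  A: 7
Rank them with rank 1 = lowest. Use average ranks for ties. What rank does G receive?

Sorted (ascending): 7, 7, 7, 16, 16, 16
The 3 values of 7 occupy positions 1–3 → average rank 2.
The 3 values of 16 occupy positions 4–6 → average rank 5.
G has value 16 → rank 5.

5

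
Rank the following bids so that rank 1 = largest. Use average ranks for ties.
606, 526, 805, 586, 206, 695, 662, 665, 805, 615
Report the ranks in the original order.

7, 9, 1.5, 8, 10, 3, 5, 4, 1.5, 6

Sorted (descending): 805, 805, 695, 665, 662, 615, 606, 586, 526, 206
The 2 values of 805 occupy positions 1–2 → average rank (1+2)/2 = 1.5.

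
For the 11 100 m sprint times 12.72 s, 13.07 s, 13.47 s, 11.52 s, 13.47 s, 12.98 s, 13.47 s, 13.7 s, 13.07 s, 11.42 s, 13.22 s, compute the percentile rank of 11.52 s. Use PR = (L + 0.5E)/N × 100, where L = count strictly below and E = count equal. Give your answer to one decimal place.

N = 11.
Strictly below 11.52: 1. Equal to 11.52: 1.
PR = (1 + 0.5·1)/11 × 100 = 13.6

13.6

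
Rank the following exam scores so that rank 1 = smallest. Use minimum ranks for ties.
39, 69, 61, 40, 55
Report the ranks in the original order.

Sorted (ascending): 39, 40, 55, 61, 69
No ties — each value takes its position as its rank.

1, 5, 4, 2, 3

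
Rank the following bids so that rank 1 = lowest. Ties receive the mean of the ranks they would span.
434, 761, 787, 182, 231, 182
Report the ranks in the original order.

Sorted (ascending): 182, 182, 231, 434, 761, 787
The 2 values of 182 occupy positions 1–2 → average rank (1+2)/2 = 1.5.

4, 5, 6, 1.5, 3, 1.5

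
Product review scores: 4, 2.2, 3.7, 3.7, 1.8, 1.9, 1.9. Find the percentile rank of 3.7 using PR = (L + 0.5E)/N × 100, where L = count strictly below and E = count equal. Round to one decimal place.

N = 7.
Strictly below 3.7: 4. Equal to 3.7: 2.
PR = (4 + 0.5·2)/7 × 100 = 71.4

71.4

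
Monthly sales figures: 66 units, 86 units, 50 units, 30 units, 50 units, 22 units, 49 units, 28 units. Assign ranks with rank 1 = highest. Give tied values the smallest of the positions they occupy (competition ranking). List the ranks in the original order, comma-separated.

2, 1, 3, 6, 3, 8, 5, 7

Sorted (descending): 86, 66, 50, 50, 49, 30, 28, 22
The 2 values of 50 occupy positions 3–4 → each gets rank 3.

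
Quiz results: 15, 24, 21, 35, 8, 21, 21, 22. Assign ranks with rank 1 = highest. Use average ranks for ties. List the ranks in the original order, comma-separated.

7, 2, 5, 1, 8, 5, 5, 3

Sorted (descending): 35, 24, 22, 21, 21, 21, 15, 8
The 3 values of 21 occupy positions 4–6 → average rank 5.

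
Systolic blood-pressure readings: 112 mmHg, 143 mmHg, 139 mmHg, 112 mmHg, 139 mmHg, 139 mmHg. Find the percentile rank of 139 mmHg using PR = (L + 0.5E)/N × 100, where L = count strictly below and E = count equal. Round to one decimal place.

58.3

N = 6.
Strictly below 139: 2. Equal to 139: 3.
PR = (2 + 0.5·3)/6 × 100 = 58.3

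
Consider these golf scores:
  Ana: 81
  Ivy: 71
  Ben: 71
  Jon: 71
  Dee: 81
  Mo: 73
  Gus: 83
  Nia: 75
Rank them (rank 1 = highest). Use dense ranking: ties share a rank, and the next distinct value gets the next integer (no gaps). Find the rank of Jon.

Sorted (descending): 83, 81, 81, 75, 73, 71, 71, 71
The 2 values of 81 share dense rank 2.
The 3 values of 71 share dense rank 5.
Remaining distinct values take the next consecutive integers.
Jon has value 71 → rank 5.

5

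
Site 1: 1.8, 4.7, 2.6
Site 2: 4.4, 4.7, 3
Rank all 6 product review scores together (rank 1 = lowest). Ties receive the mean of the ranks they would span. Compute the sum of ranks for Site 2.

12.5

Sorted (ascending): 1.8, 2.6, 3, 4.4, 4.7, 4.7
The 2 values of 4.7 occupy positions 5–6 → average rank (5+6)/2 = 5.5.
Site 2 values → pooled ranks: 4.4→4, 4.7→5.5, 3→3
Rank sum = 4 + 5.5 + 3 = 12.5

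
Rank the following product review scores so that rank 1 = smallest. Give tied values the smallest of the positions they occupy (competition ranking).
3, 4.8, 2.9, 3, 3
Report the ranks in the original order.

2, 5, 1, 2, 2

Sorted (ascending): 2.9, 3, 3, 3, 4.8
The 3 values of 3 occupy positions 2–4 → each gets rank 2.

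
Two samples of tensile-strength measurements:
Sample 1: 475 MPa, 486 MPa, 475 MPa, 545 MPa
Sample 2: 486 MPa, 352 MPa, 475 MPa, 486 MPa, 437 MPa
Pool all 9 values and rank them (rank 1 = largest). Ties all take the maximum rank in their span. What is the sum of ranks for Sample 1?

19

Sorted (descending): 545, 486, 486, 486, 475, 475, 475, 437, 352
The 3 values of 486 occupy positions 2–4 → each gets rank 4.
The 3 values of 475 occupy positions 5–7 → each gets rank 7.
Sample 1 values → pooled ranks: 475→7, 486→4, 475→7, 545→1
Rank sum = 7 + 4 + 7 + 1 = 19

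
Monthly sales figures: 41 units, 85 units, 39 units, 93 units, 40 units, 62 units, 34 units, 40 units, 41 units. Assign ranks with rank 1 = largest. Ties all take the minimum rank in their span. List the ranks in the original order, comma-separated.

Sorted (descending): 93, 85, 62, 41, 41, 40, 40, 39, 34
The 2 values of 41 occupy positions 4–5 → each gets rank 4.
The 2 values of 40 occupy positions 6–7 → each gets rank 6.

4, 2, 8, 1, 6, 3, 9, 6, 4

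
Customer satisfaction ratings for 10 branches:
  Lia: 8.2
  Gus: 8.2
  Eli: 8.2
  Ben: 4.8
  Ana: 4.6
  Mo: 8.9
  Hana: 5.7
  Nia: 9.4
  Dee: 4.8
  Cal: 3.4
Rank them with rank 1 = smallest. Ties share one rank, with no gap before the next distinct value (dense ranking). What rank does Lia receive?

5

Sorted (ascending): 3.4, 4.6, 4.8, 4.8, 5.7, 8.2, 8.2, 8.2, 8.9, 9.4
The 2 values of 4.8 share dense rank 3.
The 3 values of 8.2 share dense rank 5.
Remaining distinct values take the next consecutive integers.
Lia has value 8.2 → rank 5.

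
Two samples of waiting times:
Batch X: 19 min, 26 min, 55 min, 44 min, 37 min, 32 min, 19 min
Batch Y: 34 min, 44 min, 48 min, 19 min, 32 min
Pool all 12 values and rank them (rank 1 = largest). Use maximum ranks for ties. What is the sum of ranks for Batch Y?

Sorted (descending): 55, 48, 44, 44, 37, 34, 32, 32, 26, 19, 19, 19
The 2 values of 44 occupy positions 3–4 → each gets rank 4.
The 2 values of 32 occupy positions 7–8 → each gets rank 8.
The 3 values of 19 occupy positions 10–12 → each gets rank 12.
Batch Y values → pooled ranks: 34→6, 44→4, 48→2, 19→12, 32→8
Rank sum = 6 + 4 + 2 + 12 + 8 = 32

32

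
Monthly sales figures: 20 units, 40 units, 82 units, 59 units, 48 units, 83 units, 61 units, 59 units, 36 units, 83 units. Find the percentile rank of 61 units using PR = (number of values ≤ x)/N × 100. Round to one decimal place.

N = 10.
Strictly below 61: 6. Equal to 61: 1.
PR = 7/10 × 100 = 70.0

70.0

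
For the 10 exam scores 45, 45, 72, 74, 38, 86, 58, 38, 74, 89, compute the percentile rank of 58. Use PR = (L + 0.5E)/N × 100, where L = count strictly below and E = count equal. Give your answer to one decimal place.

45.0

N = 10.
Strictly below 58: 4. Equal to 58: 1.
PR = (4 + 0.5·1)/10 × 100 = 45.0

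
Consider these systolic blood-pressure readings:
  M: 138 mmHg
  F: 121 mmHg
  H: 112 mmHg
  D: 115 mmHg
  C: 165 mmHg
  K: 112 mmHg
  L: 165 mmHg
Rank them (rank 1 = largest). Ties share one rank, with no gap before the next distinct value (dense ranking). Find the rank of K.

Sorted (descending): 165, 165, 138, 121, 115, 112, 112
The 2 values of 165 share dense rank 1.
The 2 values of 112 share dense rank 5.
Remaining distinct values take the next consecutive integers.
K has value 112 mmHg → rank 5.

5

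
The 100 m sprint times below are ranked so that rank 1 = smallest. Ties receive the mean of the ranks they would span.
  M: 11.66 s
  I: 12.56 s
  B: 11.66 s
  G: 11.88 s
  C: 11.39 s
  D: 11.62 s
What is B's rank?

3.5

Sorted (ascending): 11.39, 11.62, 11.66, 11.66, 11.88, 12.56
The 2 values of 11.66 occupy positions 3–4 → average rank (3+4)/2 = 3.5.
B has value 11.66 s → rank 3.5.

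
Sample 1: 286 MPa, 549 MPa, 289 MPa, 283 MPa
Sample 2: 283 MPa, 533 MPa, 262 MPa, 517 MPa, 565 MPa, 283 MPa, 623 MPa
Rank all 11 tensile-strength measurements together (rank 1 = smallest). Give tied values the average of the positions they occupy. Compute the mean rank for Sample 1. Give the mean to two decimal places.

5.75

Sorted (ascending): 262, 283, 283, 283, 286, 289, 517, 533, 549, 565, 623
The 3 values of 283 occupy positions 2–4 → average rank 3.
Sample 1 values → pooled ranks: 286→5, 549→9, 289→6, 283→3
Mean rank = (5 + 9 + 6 + 3) / 4 = 5.75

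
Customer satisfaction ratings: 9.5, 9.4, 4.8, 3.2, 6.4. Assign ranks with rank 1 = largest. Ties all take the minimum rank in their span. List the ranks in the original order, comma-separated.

1, 2, 4, 5, 3

Sorted (descending): 9.5, 9.4, 6.4, 4.8, 3.2
No ties — each value takes its position as its rank.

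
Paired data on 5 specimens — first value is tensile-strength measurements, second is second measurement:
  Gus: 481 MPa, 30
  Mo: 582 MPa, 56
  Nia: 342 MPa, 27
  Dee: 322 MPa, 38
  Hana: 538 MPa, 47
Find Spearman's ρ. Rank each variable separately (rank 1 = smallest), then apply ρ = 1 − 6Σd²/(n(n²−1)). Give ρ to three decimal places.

0.700

Ranks of variable 1: 3, 5, 2, 1, 4
Ranks of variable 2: 2, 5, 1, 3, 4
d = r₁ − r₂: 1, 0, 1, -2, 0
d²: 1, 0, 1, 4, 0; Σd² = 6
ρ = 1 − 6·6/(5·24) = 1 − 36/120 = 0.700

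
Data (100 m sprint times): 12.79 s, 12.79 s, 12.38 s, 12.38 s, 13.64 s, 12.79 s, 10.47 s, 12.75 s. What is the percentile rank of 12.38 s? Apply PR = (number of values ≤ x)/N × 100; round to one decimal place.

37.5

N = 8.
Strictly below 12.38: 1. Equal to 12.38: 2.
PR = 3/8 × 100 = 37.5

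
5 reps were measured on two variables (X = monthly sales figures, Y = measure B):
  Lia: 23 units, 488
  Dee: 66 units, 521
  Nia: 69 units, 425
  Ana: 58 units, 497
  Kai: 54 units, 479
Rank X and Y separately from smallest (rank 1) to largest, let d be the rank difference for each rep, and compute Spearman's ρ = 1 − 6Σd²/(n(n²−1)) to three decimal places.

Ranks of variable 1: 1, 4, 5, 3, 2
Ranks of variable 2: 3, 5, 1, 4, 2
d = r₁ − r₂: -2, -1, 4, -1, 0
d²: 4, 1, 16, 1, 0; Σd² = 22
ρ = 1 − 6·22/(5·24) = 1 − 132/120 = -0.100

-0.100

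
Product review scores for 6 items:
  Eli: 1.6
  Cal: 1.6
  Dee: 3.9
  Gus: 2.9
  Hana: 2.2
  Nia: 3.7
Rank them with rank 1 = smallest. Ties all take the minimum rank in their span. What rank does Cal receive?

Sorted (ascending): 1.6, 1.6, 2.2, 2.9, 3.7, 3.9
The 2 values of 1.6 occupy positions 1–2 → each gets rank 1.
Cal has value 1.6 → rank 1.

1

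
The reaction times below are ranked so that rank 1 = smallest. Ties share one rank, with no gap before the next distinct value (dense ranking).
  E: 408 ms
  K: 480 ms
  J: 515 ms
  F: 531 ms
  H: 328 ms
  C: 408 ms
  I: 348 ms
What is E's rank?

Sorted (ascending): 328, 348, 408, 408, 480, 515, 531
The 2 values of 408 share dense rank 3.
Remaining distinct values take the next consecutive integers.
E has value 408 ms → rank 3.

3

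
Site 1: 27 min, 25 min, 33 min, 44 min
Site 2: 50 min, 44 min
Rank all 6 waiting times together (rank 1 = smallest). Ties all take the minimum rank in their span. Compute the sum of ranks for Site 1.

10

Sorted (ascending): 25, 27, 33, 44, 44, 50
The 2 values of 44 occupy positions 4–5 → each gets rank 4.
Site 1 values → pooled ranks: 27→2, 25→1, 33→3, 44→4
Rank sum = 2 + 1 + 3 + 4 = 10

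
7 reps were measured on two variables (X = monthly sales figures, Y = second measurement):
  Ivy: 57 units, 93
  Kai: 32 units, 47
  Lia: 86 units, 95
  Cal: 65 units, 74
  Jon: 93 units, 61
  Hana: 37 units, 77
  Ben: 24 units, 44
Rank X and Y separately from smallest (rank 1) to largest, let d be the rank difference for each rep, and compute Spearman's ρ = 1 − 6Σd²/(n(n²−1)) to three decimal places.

Ranks of variable 1: 4, 2, 6, 5, 7, 3, 1
Ranks of variable 2: 6, 2, 7, 4, 3, 5, 1
d = r₁ − r₂: -2, 0, -1, 1, 4, -2, 0
d²: 4, 0, 1, 1, 16, 4, 0; Σd² = 26
ρ = 1 − 6·26/(7·48) = 1 − 156/336 = 0.536

0.536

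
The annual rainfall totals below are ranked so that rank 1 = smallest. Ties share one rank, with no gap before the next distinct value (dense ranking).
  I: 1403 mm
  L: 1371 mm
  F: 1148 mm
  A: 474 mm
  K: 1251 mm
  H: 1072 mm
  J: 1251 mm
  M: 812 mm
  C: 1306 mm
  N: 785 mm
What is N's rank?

2

Sorted (ascending): 474, 785, 812, 1072, 1148, 1251, 1251, 1306, 1371, 1403
The 2 values of 1251 share dense rank 6.
Remaining distinct values take the next consecutive integers.
N has value 785 mm → rank 2.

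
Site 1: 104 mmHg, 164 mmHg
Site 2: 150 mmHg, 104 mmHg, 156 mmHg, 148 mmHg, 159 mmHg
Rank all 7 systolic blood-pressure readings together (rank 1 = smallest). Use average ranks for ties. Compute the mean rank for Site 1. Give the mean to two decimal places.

4.25

Sorted (ascending): 104, 104, 148, 150, 156, 159, 164
The 2 values of 104 occupy positions 1–2 → average rank (1+2)/2 = 1.5.
Site 1 values → pooled ranks: 104→1.5, 164→7
Mean rank = (1.5 + 7) / 2 = 4.25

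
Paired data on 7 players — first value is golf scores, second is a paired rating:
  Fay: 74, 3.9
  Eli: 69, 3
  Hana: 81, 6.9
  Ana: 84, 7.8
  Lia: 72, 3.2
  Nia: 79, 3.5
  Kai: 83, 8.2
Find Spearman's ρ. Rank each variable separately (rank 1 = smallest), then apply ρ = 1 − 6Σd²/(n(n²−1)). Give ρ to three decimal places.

Ranks of variable 1: 3, 1, 5, 7, 2, 4, 6
Ranks of variable 2: 4, 1, 5, 6, 2, 3, 7
d = r₁ − r₂: -1, 0, 0, 1, 0, 1, -1
d²: 1, 0, 0, 1, 0, 1, 1; Σd² = 4
ρ = 1 − 6·4/(7·48) = 1 − 24/336 = 0.929

0.929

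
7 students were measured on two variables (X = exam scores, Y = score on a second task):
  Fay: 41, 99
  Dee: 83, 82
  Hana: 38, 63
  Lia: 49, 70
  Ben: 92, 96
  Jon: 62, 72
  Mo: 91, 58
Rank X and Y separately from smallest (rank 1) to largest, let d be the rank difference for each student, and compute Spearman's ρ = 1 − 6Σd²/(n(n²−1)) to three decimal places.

Ranks of variable 1: 2, 5, 1, 3, 7, 4, 6
Ranks of variable 2: 7, 5, 2, 3, 6, 4, 1
d = r₁ − r₂: -5, 0, -1, 0, 1, 0, 5
d²: 25, 0, 1, 0, 1, 0, 25; Σd² = 52
ρ = 1 − 6·52/(7·48) = 1 − 312/336 = 0.071

0.071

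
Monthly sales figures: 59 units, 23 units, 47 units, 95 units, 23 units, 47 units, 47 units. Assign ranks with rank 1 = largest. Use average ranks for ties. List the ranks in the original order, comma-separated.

Sorted (descending): 95, 59, 47, 47, 47, 23, 23
The 3 values of 47 occupy positions 3–5 → average rank 4.
The 2 values of 23 occupy positions 6–7 → average rank (6+7)/2 = 6.5.

2, 6.5, 4, 1, 6.5, 4, 4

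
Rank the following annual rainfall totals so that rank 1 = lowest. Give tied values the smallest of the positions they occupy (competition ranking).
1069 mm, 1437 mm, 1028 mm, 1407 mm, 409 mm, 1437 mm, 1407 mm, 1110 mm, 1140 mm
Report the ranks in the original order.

3, 8, 2, 6, 1, 8, 6, 4, 5

Sorted (ascending): 409, 1028, 1069, 1110, 1140, 1407, 1407, 1437, 1437
The 2 values of 1407 occupy positions 6–7 → each gets rank 6.
The 2 values of 1437 occupy positions 8–9 → each gets rank 8.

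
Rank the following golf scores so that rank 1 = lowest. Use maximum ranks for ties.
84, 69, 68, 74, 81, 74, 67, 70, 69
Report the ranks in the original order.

Sorted (ascending): 67, 68, 69, 69, 70, 74, 74, 81, 84
The 2 values of 69 occupy positions 3–4 → each gets rank 4.
The 2 values of 74 occupy positions 6–7 → each gets rank 7.

9, 4, 2, 7, 8, 7, 1, 5, 4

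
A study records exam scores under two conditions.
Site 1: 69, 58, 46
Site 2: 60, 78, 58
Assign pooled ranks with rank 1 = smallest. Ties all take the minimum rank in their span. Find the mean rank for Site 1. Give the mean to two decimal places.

Sorted (ascending): 46, 58, 58, 60, 69, 78
The 2 values of 58 occupy positions 2–3 → each gets rank 2.
Site 1 values → pooled ranks: 69→5, 58→2, 46→1
Mean rank = (5 + 2 + 1) / 3 = 2.67

2.67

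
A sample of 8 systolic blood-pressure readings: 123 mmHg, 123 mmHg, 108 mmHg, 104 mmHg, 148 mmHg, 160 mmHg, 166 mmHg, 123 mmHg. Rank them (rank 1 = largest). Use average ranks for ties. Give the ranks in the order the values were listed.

5, 5, 7, 8, 3, 2, 1, 5

Sorted (descending): 166, 160, 148, 123, 123, 123, 108, 104
The 3 values of 123 occupy positions 4–6 → average rank 5.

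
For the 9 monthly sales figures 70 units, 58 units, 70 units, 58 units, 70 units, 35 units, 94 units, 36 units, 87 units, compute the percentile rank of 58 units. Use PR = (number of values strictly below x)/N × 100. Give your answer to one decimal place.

N = 9.
Strictly below 58: 2. Equal to 58: 2.
PR = 2/9 × 100 = 22.2

22.2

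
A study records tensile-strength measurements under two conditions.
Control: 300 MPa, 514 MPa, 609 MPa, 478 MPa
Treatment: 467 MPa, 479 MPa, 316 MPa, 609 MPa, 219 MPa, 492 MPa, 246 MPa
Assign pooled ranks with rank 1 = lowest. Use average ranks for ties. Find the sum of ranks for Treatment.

37.5

Sorted (ascending): 219, 246, 300, 316, 467, 478, 479, 492, 514, 609, 609
The 2 values of 609 occupy positions 10–11 → average rank (10+11)/2 = 10.5.
Treatment values → pooled ranks: 467→5, 479→7, 316→4, 609→10.5, 219→1, 492→8, 246→2
Rank sum = 5 + 7 + 4 + 10.5 + 1 + 8 + 2 = 37.5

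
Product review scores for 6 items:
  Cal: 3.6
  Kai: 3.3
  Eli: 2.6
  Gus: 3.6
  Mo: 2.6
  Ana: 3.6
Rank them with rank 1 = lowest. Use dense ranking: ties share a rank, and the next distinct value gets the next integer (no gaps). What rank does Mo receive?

Sorted (ascending): 2.6, 2.6, 3.3, 3.6, 3.6, 3.6
The 2 values of 2.6 share dense rank 1.
The 3 values of 3.6 share dense rank 3.
Remaining distinct values take the next consecutive integers.
Mo has value 2.6 → rank 1.

1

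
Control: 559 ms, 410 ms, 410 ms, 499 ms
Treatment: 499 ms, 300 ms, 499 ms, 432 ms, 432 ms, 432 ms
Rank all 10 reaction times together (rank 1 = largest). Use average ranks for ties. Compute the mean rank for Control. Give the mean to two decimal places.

Sorted (descending): 559, 499, 499, 499, 432, 432, 432, 410, 410, 300
The 3 values of 499 occupy positions 2–4 → average rank 3.
The 3 values of 432 occupy positions 5–7 → average rank 6.
The 2 values of 410 occupy positions 8–9 → average rank (8+9)/2 = 8.5.
Control values → pooled ranks: 559→1, 410→8.5, 410→8.5, 499→3
Mean rank = (1 + 8.5 + 8.5 + 3) / 4 = 5.25

5.25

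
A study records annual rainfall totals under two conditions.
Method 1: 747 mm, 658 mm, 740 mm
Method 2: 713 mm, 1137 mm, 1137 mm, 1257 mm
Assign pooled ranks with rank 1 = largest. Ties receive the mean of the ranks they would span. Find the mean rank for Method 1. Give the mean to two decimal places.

5.33

Sorted (descending): 1257, 1137, 1137, 747, 740, 713, 658
The 2 values of 1137 occupy positions 2–3 → average rank (2+3)/2 = 2.5.
Method 1 values → pooled ranks: 747→4, 658→7, 740→5
Mean rank = (4 + 7 + 5) / 3 = 5.33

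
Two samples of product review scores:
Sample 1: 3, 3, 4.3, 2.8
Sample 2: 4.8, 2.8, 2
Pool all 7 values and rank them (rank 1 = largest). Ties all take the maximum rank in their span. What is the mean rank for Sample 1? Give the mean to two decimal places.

4.00

Sorted (descending): 4.8, 4.3, 3, 3, 2.8, 2.8, 2
The 2 values of 3 occupy positions 3–4 → each gets rank 4.
The 2 values of 2.8 occupy positions 5–6 → each gets rank 6.
Sample 1 values → pooled ranks: 3→4, 3→4, 4.3→2, 2.8→6
Mean rank = (4 + 4 + 2 + 6) / 4 = 4.00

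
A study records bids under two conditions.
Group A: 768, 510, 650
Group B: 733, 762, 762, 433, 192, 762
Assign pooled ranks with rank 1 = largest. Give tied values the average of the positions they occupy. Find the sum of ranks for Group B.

31

Sorted (descending): 768, 762, 762, 762, 733, 650, 510, 433, 192
The 3 values of 762 occupy positions 2–4 → average rank 3.
Group B values → pooled ranks: 733→5, 762→3, 762→3, 433→8, 192→9, 762→3
Rank sum = 5 + 3 + 3 + 8 + 9 + 3 = 31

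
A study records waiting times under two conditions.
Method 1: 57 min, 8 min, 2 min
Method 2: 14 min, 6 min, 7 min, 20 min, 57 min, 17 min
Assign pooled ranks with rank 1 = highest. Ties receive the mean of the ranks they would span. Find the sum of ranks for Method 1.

16.5

Sorted (descending): 57, 57, 20, 17, 14, 8, 7, 6, 2
The 2 values of 57 occupy positions 1–2 → average rank (1+2)/2 = 1.5.
Method 1 values → pooled ranks: 57→1.5, 8→6, 2→9
Rank sum = 1.5 + 6 + 9 = 16.5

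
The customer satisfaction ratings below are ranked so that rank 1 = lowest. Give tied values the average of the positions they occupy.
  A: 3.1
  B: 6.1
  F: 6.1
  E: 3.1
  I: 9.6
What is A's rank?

Sorted (ascending): 3.1, 3.1, 6.1, 6.1, 9.6
The 2 values of 3.1 occupy positions 1–2 → average rank (1+2)/2 = 1.5.
The 2 values of 6.1 occupy positions 3–4 → average rank (3+4)/2 = 3.5.
A has value 3.1 → rank 1.5.

1.5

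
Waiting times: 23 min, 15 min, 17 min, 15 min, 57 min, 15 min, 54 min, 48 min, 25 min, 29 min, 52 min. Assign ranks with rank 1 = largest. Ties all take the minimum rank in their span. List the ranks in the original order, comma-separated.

7, 9, 8, 9, 1, 9, 2, 4, 6, 5, 3

Sorted (descending): 57, 54, 52, 48, 29, 25, 23, 17, 15, 15, 15
The 3 values of 15 occupy positions 9–11 → each gets rank 9.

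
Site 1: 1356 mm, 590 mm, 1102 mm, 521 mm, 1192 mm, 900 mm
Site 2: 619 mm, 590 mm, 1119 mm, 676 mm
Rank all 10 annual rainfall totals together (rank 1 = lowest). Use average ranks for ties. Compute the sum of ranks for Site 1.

Sorted (ascending): 521, 590, 590, 619, 676, 900, 1102, 1119, 1192, 1356
The 2 values of 590 occupy positions 2–3 → average rank (2+3)/2 = 2.5.
Site 1 values → pooled ranks: 1356→10, 590→2.5, 1102→7, 521→1, 1192→9, 900→6
Rank sum = 10 + 2.5 + 7 + 1 + 9 + 6 = 35.5

35.5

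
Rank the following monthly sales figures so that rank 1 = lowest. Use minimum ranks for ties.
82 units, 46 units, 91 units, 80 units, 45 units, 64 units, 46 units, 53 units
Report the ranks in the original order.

Sorted (ascending): 45, 46, 46, 53, 64, 80, 82, 91
The 2 values of 46 occupy positions 2–3 → each gets rank 2.

7, 2, 8, 6, 1, 5, 2, 4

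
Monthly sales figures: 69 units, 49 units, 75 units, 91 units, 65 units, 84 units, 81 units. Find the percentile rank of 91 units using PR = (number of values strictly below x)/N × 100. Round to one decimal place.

85.7

N = 7.
Strictly below 91: 6. Equal to 91: 1.
PR = 6/7 × 100 = 85.7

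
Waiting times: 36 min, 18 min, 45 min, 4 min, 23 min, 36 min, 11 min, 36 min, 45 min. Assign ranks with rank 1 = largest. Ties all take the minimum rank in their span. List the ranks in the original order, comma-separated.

Sorted (descending): 45, 45, 36, 36, 36, 23, 18, 11, 4
The 2 values of 45 occupy positions 1–2 → each gets rank 1.
The 3 values of 36 occupy positions 3–5 → each gets rank 3.

3, 7, 1, 9, 6, 3, 8, 3, 1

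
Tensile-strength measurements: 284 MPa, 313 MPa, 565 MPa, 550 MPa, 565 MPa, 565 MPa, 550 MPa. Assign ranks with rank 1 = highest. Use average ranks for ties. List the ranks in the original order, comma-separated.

7, 6, 2, 4.5, 2, 2, 4.5

Sorted (descending): 565, 565, 565, 550, 550, 313, 284
The 3 values of 565 occupy positions 1–3 → average rank 2.
The 2 values of 550 occupy positions 4–5 → average rank (4+5)/2 = 4.5.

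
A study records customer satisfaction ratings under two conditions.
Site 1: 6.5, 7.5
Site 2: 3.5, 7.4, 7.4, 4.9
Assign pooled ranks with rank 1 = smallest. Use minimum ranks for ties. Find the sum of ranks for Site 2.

11

Sorted (ascending): 3.5, 4.9, 6.5, 7.4, 7.4, 7.5
The 2 values of 7.4 occupy positions 4–5 → each gets rank 4.
Site 2 values → pooled ranks: 3.5→1, 7.4→4, 7.4→4, 4.9→2
Rank sum = 1 + 4 + 4 + 2 = 11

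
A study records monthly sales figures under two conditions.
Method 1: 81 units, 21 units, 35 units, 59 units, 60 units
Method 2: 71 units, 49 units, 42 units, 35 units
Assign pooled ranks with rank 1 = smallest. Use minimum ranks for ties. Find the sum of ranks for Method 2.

19

Sorted (ascending): 21, 35, 35, 42, 49, 59, 60, 71, 81
The 2 values of 35 occupy positions 2–3 → each gets rank 2.
Method 2 values → pooled ranks: 71→8, 49→5, 42→4, 35→2
Rank sum = 8 + 5 + 4 + 2 = 19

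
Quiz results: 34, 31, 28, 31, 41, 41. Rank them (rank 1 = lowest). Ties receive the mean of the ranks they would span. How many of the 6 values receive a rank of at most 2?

Sorted (ascending): 28, 31, 31, 34, 41, 41
The 2 values of 31 occupy positions 2–3 → average rank (2+3)/2 = 2.5.
The 2 values of 41 occupy positions 5–6 → average rank (5+6)/2 = 5.5.
Ranks ≤ 2: {1} → 1 value.

1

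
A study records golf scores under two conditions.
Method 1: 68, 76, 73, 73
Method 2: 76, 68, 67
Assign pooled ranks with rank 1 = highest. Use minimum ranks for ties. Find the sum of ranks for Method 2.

13

Sorted (descending): 76, 76, 73, 73, 68, 68, 67
The 2 values of 76 occupy positions 1–2 → each gets rank 1.
The 2 values of 73 occupy positions 3–4 → each gets rank 3.
The 2 values of 68 occupy positions 5–6 → each gets rank 5.
Method 2 values → pooled ranks: 76→1, 68→5, 67→7
Rank sum = 1 + 5 + 7 = 13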